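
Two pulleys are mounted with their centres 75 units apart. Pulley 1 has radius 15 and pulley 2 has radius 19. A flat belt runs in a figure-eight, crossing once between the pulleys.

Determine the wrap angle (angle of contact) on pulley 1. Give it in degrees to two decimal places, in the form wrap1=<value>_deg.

crossed belt: β = asin((r1+r2)/C) = asin(34/75) = 26.9577°
wrap1 = wrap2 = π + 2β = 233.9155°

wrap1=233.92_deg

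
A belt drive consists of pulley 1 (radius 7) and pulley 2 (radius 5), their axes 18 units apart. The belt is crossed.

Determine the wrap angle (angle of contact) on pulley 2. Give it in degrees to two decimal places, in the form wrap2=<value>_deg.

wrap2=263.62_deg

crossed belt: β = asin((r1+r2)/C) = asin(12/18) = 41.8103°
wrap1 = wrap2 = π + 2β = 263.6206°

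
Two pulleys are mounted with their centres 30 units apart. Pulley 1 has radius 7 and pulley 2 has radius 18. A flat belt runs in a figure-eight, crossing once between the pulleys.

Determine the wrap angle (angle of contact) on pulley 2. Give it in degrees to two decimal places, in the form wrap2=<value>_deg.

wrap2=292.89_deg

crossed belt: β = asin((r1+r2)/C) = asin(25/30) = 56.4427°
wrap1 = wrap2 = π + 2β = 292.8854°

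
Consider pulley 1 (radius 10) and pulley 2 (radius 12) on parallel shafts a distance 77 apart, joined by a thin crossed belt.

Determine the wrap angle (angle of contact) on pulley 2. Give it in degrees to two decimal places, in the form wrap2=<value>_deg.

wrap2=213.20_deg

crossed belt: β = asin((r1+r2)/C) = asin(22/77) = 16.6015°
wrap1 = wrap2 = π + 2β = 213.2031°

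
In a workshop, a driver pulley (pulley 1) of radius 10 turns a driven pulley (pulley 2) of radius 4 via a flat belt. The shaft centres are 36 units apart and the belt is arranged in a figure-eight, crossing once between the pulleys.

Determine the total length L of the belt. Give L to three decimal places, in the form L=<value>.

L=121.499

crossed belt: β = asin((r1+r2)/C) = asin(14/36) = 22.8854°
wrap1 = wrap2 = π + 2β = 225.7708°
tangent length = C·cosβ = 33.1662
L = (r1+r2)·wrap + 2·C·cosβ = 14·3.9404 + 2·33.1662 = 121.4987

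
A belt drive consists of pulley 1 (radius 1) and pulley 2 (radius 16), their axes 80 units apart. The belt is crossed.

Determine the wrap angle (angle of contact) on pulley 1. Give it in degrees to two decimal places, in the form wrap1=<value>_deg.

crossed belt: β = asin((r1+r2)/C) = asin(17/80) = 12.2689°
wrap1 = wrap2 = π + 2β = 204.5378°

wrap1=204.54_deg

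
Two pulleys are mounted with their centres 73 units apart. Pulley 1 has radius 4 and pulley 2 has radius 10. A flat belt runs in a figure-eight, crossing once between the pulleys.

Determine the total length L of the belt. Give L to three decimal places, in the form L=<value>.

L=192.676

crossed belt: β = asin((r1+r2)/C) = asin(14/73) = 11.0567°
wrap1 = wrap2 = π + 2β = 202.1135°
tangent length = C·cosβ = 71.6450
L = (r1+r2)·wrap + 2·C·cosβ = 14·3.5275 + 2·71.6450 = 192.6756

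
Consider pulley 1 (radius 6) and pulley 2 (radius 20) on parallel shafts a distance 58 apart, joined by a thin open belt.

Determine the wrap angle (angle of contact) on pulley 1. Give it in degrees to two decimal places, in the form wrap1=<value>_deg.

wrap1=152.06_deg

open belt: β = asin((r2−r1)/C) = asin(14/58) = 13.9680°
wrap1 = π − 2β = 152.0641°
wrap2 = π + 2β = 207.9359°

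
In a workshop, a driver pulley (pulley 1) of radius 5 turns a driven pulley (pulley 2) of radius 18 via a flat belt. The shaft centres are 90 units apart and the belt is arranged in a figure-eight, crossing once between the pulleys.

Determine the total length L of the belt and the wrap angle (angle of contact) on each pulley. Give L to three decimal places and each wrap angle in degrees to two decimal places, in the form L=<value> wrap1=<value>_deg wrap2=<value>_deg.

crossed belt: β = asin((r1+r2)/C) = asin(23/90) = 14.8065°
wrap1 = wrap2 = π + 2β = 209.6130°
tangent length = C·cosβ = 87.0115
L = (r1+r2)·wrap + 2·C·cosβ = 23·3.6584 + 2·87.0115 = 258.1670

L=258.167 wrap1=209.61_deg wrap2=209.61_deg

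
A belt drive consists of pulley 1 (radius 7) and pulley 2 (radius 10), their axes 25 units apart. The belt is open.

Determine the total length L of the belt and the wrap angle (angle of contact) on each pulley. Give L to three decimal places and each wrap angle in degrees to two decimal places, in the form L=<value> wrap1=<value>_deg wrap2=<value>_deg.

open belt: β = asin((r2−r1)/C) = asin(3/25) = 6.8921°
wrap1 = π − 2β = 166.2158°
wrap2 = π + 2β = 193.7842°
tangent length = C·cosβ = 24.8193
L = r1·wrap1 + r2·wrap2 + 2·C·cosβ = 7·2.9010 + 10·3.3822 + 2·24.8193 = 103.7675

L=103.768 wrap1=166.22_deg wrap2=193.78_deg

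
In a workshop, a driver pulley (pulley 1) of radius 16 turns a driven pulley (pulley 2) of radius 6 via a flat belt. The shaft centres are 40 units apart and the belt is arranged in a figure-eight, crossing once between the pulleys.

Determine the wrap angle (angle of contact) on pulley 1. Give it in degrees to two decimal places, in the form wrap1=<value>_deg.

wrap1=246.73_deg

crossed belt: β = asin((r1+r2)/C) = asin(22/40) = 33.3670°
wrap1 = wrap2 = π + 2β = 246.7340°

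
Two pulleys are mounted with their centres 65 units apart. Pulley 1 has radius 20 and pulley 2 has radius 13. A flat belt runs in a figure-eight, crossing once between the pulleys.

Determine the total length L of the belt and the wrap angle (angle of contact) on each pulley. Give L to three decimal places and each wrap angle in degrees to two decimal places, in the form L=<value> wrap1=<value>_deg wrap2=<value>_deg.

crossed belt: β = asin((r1+r2)/C) = asin(33/65) = 30.5102°
wrap1 = wrap2 = π + 2β = 241.0205°
tangent length = C·cosβ = 56.0000
L = (r1+r2)·wrap + 2·C·cosβ = 33·4.2066 + 2·56.0000 = 250.8178

L=250.818 wrap1=241.02_deg wrap2=241.02_deg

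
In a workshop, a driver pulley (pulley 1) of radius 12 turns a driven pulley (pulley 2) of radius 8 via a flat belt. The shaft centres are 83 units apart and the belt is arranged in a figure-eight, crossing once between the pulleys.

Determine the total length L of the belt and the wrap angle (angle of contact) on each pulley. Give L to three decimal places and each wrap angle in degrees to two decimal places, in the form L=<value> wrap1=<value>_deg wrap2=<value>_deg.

crossed belt: β = asin((r1+r2)/C) = asin(20/83) = 13.9434°
wrap1 = wrap2 = π + 2β = 207.8869°
tangent length = C·cosβ = 80.5543
L = (r1+r2)·wrap + 2·C·cosβ = 20·3.6283 + 2·80.5543 = 233.6749

L=233.675 wrap1=207.89_deg wrap2=207.89_deg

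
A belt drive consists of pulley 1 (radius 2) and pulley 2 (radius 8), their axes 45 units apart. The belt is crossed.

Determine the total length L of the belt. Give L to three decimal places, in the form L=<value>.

crossed belt: β = asin((r1+r2)/C) = asin(10/45) = 12.8396°
wrap1 = wrap2 = π + 2β = 205.6792°
tangent length = C·cosβ = 43.8748
L = (r1+r2)·wrap + 2·C·cosβ = 10·3.5898 + 2·43.8748 = 123.6474

L=123.647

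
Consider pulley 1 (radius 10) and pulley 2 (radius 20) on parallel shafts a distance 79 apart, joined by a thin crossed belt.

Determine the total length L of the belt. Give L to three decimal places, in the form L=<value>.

L=263.783

crossed belt: β = asin((r1+r2)/C) = asin(30/79) = 22.3180°
wrap1 = wrap2 = π + 2β = 224.6360°
tangent length = C·cosβ = 73.0821
L = (r1+r2)·wrap + 2·C·cosβ = 30·3.9206 + 2·73.0821 = 263.7834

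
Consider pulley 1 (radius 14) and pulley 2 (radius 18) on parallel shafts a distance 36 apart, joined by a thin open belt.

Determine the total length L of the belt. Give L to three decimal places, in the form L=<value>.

open belt: β = asin((r2−r1)/C) = asin(4/36) = 6.3794°
wrap1 = π − 2β = 167.2413°
wrap2 = π + 2β = 192.7587°
tangent length = C·cosβ = 35.7771
L = r1·wrap1 + r2·wrap2 + 2·C·cosβ = 14·2.9189 + 18·3.3643 + 2·35.7771 = 172.9759

L=172.976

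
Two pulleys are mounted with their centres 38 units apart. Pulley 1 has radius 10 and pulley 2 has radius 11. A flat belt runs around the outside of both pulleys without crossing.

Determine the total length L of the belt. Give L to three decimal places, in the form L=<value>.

open belt: β = asin((r2−r1)/C) = asin(1/38) = 1.5080°
wrap1 = π − 2β = 176.9841°
wrap2 = π + 2β = 183.0159°
tangent length = C·cosβ = 37.9868
L = r1·wrap1 + r2·wrap2 + 2·C·cosβ = 10·3.0890 + 11·3.1942 + 2·37.9868 = 141.9998

L=142.000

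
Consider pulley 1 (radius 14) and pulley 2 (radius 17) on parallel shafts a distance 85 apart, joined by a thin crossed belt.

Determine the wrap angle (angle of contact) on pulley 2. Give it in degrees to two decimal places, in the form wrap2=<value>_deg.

crossed belt: β = asin((r1+r2)/C) = asin(31/85) = 21.3895°
wrap1 = wrap2 = π + 2β = 222.7790°

wrap2=222.78_deg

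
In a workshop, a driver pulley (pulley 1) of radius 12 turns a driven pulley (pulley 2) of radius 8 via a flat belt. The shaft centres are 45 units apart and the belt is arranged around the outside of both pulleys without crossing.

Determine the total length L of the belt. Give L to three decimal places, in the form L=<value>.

open belt: β = asin((r2−r1)/C) = asin(-4/45) = -5.0997°
wrap1 = π − 2β = 190.1994°
wrap2 = π + 2β = 169.8006°
tangent length = C·cosβ = 44.8219
L = r1·wrap1 + r2·wrap2 + 2·C·cosβ = 12·3.3196 + 8·2.9636 + 2·44.8219 = 153.1876

L=153.188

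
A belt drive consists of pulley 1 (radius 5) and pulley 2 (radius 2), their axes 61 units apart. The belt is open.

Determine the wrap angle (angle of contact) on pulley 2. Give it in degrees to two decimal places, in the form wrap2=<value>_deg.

wrap2=174.36_deg

open belt: β = asin((r2−r1)/C) = asin(-3/61) = -2.8190°
wrap1 = π − 2β = 185.6379°
wrap2 = π + 2β = 174.3621°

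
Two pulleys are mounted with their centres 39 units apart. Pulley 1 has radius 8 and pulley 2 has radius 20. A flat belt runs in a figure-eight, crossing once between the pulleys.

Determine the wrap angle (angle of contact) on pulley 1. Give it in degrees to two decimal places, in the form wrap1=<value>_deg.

wrap1=271.77_deg

crossed belt: β = asin((r1+r2)/C) = asin(28/39) = 45.8854°
wrap1 = wrap2 = π + 2β = 271.7708°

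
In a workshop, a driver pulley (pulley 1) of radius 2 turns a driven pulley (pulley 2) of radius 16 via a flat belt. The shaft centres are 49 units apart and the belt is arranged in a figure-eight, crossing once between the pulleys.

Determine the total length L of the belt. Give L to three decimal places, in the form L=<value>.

L=161.238

crossed belt: β = asin((r1+r2)/C) = asin(18/49) = 21.5521°
wrap1 = wrap2 = π + 2β = 223.1042°
tangent length = C·cosβ = 45.5741
L = (r1+r2)·wrap + 2·C·cosβ = 18·3.8939 + 2·45.5741 = 161.2385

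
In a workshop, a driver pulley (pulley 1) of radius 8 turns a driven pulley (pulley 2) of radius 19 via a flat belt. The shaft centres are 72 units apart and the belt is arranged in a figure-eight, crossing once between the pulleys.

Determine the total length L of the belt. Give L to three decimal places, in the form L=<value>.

crossed belt: β = asin((r1+r2)/C) = asin(27/72) = 22.0243°
wrap1 = wrap2 = π + 2β = 224.0486°
tangent length = C·cosβ = 66.7458
L = (r1+r2)·wrap + 2·C·cosβ = 27·3.9104 + 2·66.7458 = 239.0720

L=239.072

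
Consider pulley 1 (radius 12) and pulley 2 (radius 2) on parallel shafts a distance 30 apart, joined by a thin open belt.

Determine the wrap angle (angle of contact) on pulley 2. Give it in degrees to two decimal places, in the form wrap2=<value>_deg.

open belt: β = asin((r2−r1)/C) = asin(-10/30) = -19.4712°
wrap1 = π − 2β = 218.9424°
wrap2 = π + 2β = 141.0576°

wrap2=141.06_deg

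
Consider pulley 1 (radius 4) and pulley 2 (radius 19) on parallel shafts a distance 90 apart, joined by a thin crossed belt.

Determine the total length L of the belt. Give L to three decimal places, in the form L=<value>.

crossed belt: β = asin((r1+r2)/C) = asin(23/90) = 14.8065°
wrap1 = wrap2 = π + 2β = 209.6130°
tangent length = C·cosβ = 87.0115
L = (r1+r2)·wrap + 2·C·cosβ = 23·3.6584 + 2·87.0115 = 258.1670

L=258.167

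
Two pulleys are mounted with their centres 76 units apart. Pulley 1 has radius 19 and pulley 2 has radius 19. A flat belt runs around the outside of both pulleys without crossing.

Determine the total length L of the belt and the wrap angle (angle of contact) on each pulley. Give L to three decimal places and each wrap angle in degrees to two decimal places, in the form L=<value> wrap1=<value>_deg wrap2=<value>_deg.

open belt: β = asin((r2−r1)/C) = asin(0/76) = 0.0000°
wrap1 = π − 2β = 180.0000°
wrap2 = π + 2β = 180.0000°
tangent length = C·cosβ = 76.0000
L = r1·wrap1 + r2·wrap2 + 2·C·cosβ = 19·3.1416 + 19·3.1416 + 2·76.0000 = 271.3805

L=271.381 wrap1=180.00_deg wrap2=180.00_deg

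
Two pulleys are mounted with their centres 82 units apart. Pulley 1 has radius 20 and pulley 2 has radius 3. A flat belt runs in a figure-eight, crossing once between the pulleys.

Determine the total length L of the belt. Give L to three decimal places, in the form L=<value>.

L=242.751

crossed belt: β = asin((r1+r2)/C) = asin(23/82) = 16.2893°
wrap1 = wrap2 = π + 2β = 212.5786°
tangent length = C·cosβ = 78.7083
L = (r1+r2)·wrap + 2·C·cosβ = 23·3.7102 + 2·78.7083 = 242.7512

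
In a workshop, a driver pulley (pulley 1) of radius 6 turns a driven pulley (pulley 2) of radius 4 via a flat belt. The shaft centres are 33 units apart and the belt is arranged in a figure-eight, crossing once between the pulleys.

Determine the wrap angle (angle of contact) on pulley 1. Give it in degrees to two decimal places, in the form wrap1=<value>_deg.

wrap1=215.28_deg

crossed belt: β = asin((r1+r2)/C) = asin(10/33) = 17.6397°
wrap1 = wrap2 = π + 2β = 215.2794°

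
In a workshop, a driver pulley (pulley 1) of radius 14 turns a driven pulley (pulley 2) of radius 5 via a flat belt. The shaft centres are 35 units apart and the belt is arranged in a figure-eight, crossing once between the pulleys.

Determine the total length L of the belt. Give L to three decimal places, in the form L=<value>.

L=140.284

crossed belt: β = asin((r1+r2)/C) = asin(19/35) = 32.8783°
wrap1 = wrap2 = π + 2β = 245.7567°
tangent length = C·cosβ = 29.3939
L = (r1+r2)·wrap + 2·C·cosβ = 19·4.2893 + 2·29.3939 = 140.2838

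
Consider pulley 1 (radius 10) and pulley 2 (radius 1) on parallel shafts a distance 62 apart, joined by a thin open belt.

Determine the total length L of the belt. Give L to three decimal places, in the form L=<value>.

open belt: β = asin((r2−r1)/C) = asin(-9/62) = -8.3466°
wrap1 = π − 2β = 196.6932°
wrap2 = π + 2β = 163.3068°
tangent length = C·cosβ = 61.3433
L = r1·wrap1 + r2·wrap2 + 2·C·cosβ = 10·3.4329 + 1·2.8502 + 2·61.3433 = 159.8663

L=159.866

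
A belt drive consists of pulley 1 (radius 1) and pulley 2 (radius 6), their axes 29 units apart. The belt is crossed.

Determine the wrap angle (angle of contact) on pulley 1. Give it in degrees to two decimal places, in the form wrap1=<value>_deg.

crossed belt: β = asin((r1+r2)/C) = asin(7/29) = 13.9680°
wrap1 = wrap2 = π + 2β = 207.9359°

wrap1=207.94_deg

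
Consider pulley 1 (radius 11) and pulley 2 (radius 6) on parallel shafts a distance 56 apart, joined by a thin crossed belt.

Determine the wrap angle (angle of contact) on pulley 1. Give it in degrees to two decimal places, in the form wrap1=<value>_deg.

wrap1=215.34_deg

crossed belt: β = asin((r1+r2)/C) = asin(17/56) = 17.6722°
wrap1 = wrap2 = π + 2β = 215.3445°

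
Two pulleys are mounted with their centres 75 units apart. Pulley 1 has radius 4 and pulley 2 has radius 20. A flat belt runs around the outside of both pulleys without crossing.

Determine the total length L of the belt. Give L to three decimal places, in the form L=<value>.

open belt: β = asin((r2−r1)/C) = asin(16/75) = 12.3178°
wrap1 = π − 2β = 155.3645°
wrap2 = π + 2β = 204.6355°
tangent length = C·cosβ = 73.2735
L = r1·wrap1 + r2·wrap2 + 2·C·cosβ = 4·2.7116 + 20·3.5716 + 2·73.2735 = 228.8247

L=228.825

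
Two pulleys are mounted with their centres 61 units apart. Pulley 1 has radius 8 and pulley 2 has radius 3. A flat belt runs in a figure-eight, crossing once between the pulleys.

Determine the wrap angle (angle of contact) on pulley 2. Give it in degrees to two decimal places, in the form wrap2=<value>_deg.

wrap2=200.78_deg

crossed belt: β = asin((r1+r2)/C) = asin(11/61) = 10.3889°
wrap1 = wrap2 = π + 2β = 200.7777°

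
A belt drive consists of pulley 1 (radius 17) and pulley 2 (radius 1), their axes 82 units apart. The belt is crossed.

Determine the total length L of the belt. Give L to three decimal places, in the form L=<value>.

L=224.516

crossed belt: β = asin((r1+r2)/C) = asin(18/82) = 12.6804°
wrap1 = wrap2 = π + 2β = 205.3608°
tangent length = C·cosβ = 80.0000
L = (r1+r2)·wrap + 2·C·cosβ = 18·3.5842 + 2·80.0000 = 224.5160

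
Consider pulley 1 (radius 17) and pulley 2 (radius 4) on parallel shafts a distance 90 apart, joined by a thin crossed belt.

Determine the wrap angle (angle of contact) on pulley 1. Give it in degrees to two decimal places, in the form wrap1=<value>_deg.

crossed belt: β = asin((r1+r2)/C) = asin(21/90) = 13.4934°
wrap1 = wrap2 = π + 2β = 206.9868°

wrap1=206.99_deg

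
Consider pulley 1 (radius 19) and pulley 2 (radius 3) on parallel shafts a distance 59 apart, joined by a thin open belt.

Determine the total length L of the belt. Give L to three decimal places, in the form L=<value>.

open belt: β = asin((r2−r1)/C) = asin(-16/59) = -15.7349°
wrap1 = π − 2β = 211.4698°
wrap2 = π + 2β = 148.5302°
tangent length = C·cosβ = 56.7891
L = r1·wrap1 + r2·wrap2 + 2·C·cosβ = 19·3.6908 + 3·2.5923 + 2·56.7891 = 191.4812

L=191.481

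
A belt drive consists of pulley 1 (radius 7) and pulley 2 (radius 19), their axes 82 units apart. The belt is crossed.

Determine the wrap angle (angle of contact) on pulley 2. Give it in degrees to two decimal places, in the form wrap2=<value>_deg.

wrap2=216.97_deg

crossed belt: β = asin((r1+r2)/C) = asin(26/82) = 18.4860°
wrap1 = wrap2 = π + 2β = 216.9720°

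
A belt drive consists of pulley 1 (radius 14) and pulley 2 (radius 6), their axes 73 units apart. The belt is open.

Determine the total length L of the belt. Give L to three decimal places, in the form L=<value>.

open belt: β = asin((r2−r1)/C) = asin(-8/73) = -6.2916°
wrap1 = π − 2β = 192.5833°
wrap2 = π + 2β = 167.4167°
tangent length = C·cosβ = 72.5603
L = r1·wrap1 + r2·wrap2 + 2·C·cosβ = 14·3.3612 + 6·2.9220 + 2·72.5603 = 209.7094

L=209.709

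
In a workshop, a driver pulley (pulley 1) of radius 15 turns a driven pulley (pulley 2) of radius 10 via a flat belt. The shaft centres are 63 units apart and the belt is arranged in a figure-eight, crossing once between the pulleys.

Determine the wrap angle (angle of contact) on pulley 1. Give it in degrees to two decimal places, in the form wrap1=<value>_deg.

wrap1=226.76_deg

crossed belt: β = asin((r1+r2)/C) = asin(25/63) = 23.3799°
wrap1 = wrap2 = π + 2β = 226.7597°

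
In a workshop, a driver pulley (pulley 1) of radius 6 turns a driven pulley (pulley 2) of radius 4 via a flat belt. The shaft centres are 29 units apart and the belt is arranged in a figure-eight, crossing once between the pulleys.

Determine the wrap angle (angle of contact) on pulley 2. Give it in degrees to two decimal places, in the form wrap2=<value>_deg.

crossed belt: β = asin((r1+r2)/C) = asin(10/29) = 20.1713°
wrap1 = wrap2 = π + 2β = 220.3425°

wrap2=220.34_deg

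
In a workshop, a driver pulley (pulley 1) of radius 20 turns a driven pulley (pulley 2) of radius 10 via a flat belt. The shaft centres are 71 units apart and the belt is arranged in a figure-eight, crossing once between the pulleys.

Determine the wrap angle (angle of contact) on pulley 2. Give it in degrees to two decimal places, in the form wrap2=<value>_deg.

wrap2=229.99_deg

crossed belt: β = asin((r1+r2)/C) = asin(30/71) = 24.9947°
wrap1 = wrap2 = π + 2β = 229.9895°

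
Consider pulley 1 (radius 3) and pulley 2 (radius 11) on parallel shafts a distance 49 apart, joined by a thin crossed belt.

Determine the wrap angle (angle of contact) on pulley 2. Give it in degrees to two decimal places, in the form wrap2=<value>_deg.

crossed belt: β = asin((r1+r2)/C) = asin(14/49) = 16.6015°
wrap1 = wrap2 = π + 2β = 213.2031°

wrap2=213.20_deg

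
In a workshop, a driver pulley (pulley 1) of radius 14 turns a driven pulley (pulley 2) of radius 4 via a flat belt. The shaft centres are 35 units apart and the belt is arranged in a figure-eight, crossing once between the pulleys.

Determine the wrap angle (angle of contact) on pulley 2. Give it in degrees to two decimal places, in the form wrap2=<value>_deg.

crossed belt: β = asin((r1+r2)/C) = asin(18/35) = 30.9497°
wrap1 = wrap2 = π + 2β = 241.8994°

wrap2=241.90_deg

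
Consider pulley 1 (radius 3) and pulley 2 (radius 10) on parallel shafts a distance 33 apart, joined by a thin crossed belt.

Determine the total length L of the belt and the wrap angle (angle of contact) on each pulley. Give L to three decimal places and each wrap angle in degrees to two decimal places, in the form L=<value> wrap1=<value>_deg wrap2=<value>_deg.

L=112.031 wrap1=226.40_deg wrap2=226.40_deg

crossed belt: β = asin((r1+r2)/C) = asin(13/33) = 23.1998°
wrap1 = wrap2 = π + 2β = 226.3997°
tangent length = C·cosβ = 30.3315
L = (r1+r2)·wrap + 2·C·cosβ = 13·3.9514 + 2·30.3315 = 112.0315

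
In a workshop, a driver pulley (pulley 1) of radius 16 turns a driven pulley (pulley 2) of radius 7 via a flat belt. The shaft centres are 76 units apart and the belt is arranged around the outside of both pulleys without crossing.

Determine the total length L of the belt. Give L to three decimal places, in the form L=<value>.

open belt: β = asin((r2−r1)/C) = asin(-9/76) = -6.8010°
wrap1 = π − 2β = 193.6020°
wrap2 = π + 2β = 166.3980°
tangent length = C·cosβ = 75.4652
L = r1·wrap1 + r2·wrap2 + 2·C·cosβ = 16·3.3790 + 7·2.9042 + 2·75.4652 = 225.3237

L=225.324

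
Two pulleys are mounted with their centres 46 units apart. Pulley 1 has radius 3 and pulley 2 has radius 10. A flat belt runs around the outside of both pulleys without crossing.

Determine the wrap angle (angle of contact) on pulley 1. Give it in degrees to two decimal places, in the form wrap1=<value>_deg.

open belt: β = asin((r2−r1)/C) = asin(7/46) = 8.7529°
wrap1 = π − 2β = 162.4941°
wrap2 = π + 2β = 197.5059°

wrap1=162.49_deg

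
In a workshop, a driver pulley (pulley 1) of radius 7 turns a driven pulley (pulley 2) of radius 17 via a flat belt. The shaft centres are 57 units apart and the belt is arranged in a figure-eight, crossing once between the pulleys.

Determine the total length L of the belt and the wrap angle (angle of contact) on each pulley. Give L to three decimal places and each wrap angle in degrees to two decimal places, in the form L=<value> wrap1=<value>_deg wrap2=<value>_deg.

crossed belt: β = asin((r1+r2)/C) = asin(24/57) = 24.9011°
wrap1 = wrap2 = π + 2β = 229.8021°
tangent length = C·cosβ = 51.7011
L = (r1+r2)·wrap + 2·C·cosβ = 24·4.0108 + 2·51.7011 = 199.6614

L=199.661 wrap1=229.80_deg wrap2=229.80_deg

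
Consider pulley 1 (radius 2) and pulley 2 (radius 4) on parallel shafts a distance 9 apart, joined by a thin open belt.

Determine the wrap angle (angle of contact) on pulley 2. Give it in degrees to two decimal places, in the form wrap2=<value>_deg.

wrap2=205.68_deg

open belt: β = asin((r2−r1)/C) = asin(2/9) = 12.8396°
wrap1 = π − 2β = 154.3208°
wrap2 = π + 2β = 205.6792°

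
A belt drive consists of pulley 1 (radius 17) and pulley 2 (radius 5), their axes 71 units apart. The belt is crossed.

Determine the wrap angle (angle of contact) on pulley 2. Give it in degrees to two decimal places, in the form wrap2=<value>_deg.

wrap2=216.10_deg

crossed belt: β = asin((r1+r2)/C) = asin(22/71) = 18.0507°
wrap1 = wrap2 = π + 2β = 216.1015°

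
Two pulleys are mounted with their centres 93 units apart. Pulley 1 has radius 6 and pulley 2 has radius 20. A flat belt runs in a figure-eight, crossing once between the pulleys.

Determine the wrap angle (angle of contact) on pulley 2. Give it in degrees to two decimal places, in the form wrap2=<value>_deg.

wrap2=212.47_deg

crossed belt: β = asin((r1+r2)/C) = asin(26/93) = 16.2345°
wrap1 = wrap2 = π + 2β = 212.4691°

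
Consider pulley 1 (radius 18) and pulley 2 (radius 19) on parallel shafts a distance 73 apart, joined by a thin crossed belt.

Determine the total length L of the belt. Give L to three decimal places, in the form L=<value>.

crossed belt: β = asin((r1+r2)/C) = asin(37/73) = 30.4542°
wrap1 = wrap2 = π + 2β = 240.9084°
tangent length = C·cosβ = 62.9285
L = (r1+r2)·wrap + 2·C·cosβ = 37·4.2046 + 2·62.9285 = 281.4289

L=281.429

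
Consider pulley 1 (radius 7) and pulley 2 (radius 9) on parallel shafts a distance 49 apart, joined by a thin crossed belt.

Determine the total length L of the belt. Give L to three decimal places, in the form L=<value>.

L=153.538

crossed belt: β = asin((r1+r2)/C) = asin(16/49) = 19.0583°
wrap1 = wrap2 = π + 2β = 218.1167°
tangent length = C·cosβ = 46.3141
L = (r1+r2)·wrap + 2·C·cosβ = 16·3.8069 + 2·46.3141 = 153.5380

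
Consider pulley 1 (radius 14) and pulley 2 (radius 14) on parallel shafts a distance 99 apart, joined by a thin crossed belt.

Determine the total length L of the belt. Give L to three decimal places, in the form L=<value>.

L=293.938

crossed belt: β = asin((r1+r2)/C) = asin(28/99) = 16.4291°
wrap1 = wrap2 = π + 2β = 212.8582°
tangent length = C·cosβ = 94.9579
L = (r1+r2)·wrap + 2·C·cosβ = 28·3.7151 + 2·94.9579 = 293.9379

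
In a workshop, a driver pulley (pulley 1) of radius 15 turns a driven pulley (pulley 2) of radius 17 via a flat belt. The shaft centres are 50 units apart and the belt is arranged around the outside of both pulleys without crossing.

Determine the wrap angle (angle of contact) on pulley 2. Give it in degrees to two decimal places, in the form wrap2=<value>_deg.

wrap2=184.58_deg

open belt: β = asin((r2−r1)/C) = asin(2/50) = 2.2924°
wrap1 = π − 2β = 175.4151°
wrap2 = π + 2β = 184.5849°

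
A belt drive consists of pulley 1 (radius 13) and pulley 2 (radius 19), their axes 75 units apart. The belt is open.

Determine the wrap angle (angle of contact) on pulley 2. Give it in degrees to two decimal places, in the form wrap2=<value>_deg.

wrap2=189.18_deg

open belt: β = asin((r2−r1)/C) = asin(6/75) = 4.5886°
wrap1 = π − 2β = 170.8229°
wrap2 = π + 2β = 189.1771°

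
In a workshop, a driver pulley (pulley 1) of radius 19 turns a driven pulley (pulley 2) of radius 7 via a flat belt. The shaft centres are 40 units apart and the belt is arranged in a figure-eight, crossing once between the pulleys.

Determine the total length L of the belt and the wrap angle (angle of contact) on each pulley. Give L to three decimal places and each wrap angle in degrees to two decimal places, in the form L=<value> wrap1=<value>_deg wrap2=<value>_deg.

L=179.271 wrap1=261.08_deg wrap2=261.08_deg

crossed belt: β = asin((r1+r2)/C) = asin(26/40) = 40.5416°
wrap1 = wrap2 = π + 2β = 261.0832°
tangent length = C·cosβ = 30.3974
L = (r1+r2)·wrap + 2·C·cosβ = 26·4.5568 + 2·30.3974 = 179.2705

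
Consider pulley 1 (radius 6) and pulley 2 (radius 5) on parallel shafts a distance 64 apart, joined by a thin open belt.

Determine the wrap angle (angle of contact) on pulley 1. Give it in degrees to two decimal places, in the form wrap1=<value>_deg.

wrap1=181.79_deg

open belt: β = asin((r2−r1)/C) = asin(-1/64) = -0.8953°
wrap1 = π − 2β = 181.7906°
wrap2 = π + 2β = 178.2094°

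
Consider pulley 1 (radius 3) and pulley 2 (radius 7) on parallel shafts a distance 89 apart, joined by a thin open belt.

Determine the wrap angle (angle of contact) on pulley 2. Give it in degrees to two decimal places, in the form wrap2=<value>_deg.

wrap2=185.15_deg

open belt: β = asin((r2−r1)/C) = asin(4/89) = 2.5760°
wrap1 = π − 2β = 174.8481°
wrap2 = π + 2β = 185.1519°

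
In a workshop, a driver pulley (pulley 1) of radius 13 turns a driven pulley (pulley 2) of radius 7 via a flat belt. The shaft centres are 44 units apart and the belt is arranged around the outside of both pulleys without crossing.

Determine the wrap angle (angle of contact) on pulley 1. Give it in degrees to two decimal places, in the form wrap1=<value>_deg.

open belt: β = asin((r2−r1)/C) = asin(-6/44) = -7.8375°
wrap1 = π − 2β = 195.6750°
wrap2 = π + 2β = 164.3250°

wrap1=195.67_deg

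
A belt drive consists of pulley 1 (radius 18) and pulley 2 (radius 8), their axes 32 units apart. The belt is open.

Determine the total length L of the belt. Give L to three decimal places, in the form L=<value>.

open belt: β = asin((r2−r1)/C) = asin(-10/32) = -18.2100°
wrap1 = π − 2β = 216.4199°
wrap2 = π + 2β = 143.5801°
tangent length = C·cosβ = 30.3974
L = r1·wrap1 + r2·wrap2 + 2·C·cosβ = 18·3.7772 + 8·2.5059 + 2·30.3974 = 148.8326

L=148.833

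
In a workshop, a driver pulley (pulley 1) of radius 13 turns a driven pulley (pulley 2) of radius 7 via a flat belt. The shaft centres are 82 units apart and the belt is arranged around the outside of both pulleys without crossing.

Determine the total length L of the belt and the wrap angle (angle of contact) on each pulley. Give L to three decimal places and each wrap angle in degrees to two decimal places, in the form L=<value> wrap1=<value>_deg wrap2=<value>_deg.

open belt: β = asin((r2−r1)/C) = asin(-6/82) = -4.1961°
wrap1 = π − 2β = 188.3922°
wrap2 = π + 2β = 171.6078°
tangent length = C·cosβ = 81.7802
L = r1·wrap1 + r2·wrap2 + 2·C·cosβ = 13·3.2881 + 7·2.9951 + 2·81.7802 = 227.2711

L=227.271 wrap1=188.39_deg wrap2=171.61_deg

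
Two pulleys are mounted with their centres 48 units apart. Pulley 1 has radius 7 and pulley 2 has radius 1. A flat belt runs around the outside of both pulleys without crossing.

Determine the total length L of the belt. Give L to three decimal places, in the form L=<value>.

open belt: β = asin((r2−r1)/C) = asin(-6/48) = -7.1808°
wrap1 = π − 2β = 194.3615°
wrap2 = π + 2β = 165.6385°
tangent length = C·cosβ = 47.6235
L = r1·wrap1 + r2·wrap2 + 2·C·cosβ = 7·3.3922 + 1·2.8909 + 2·47.6235 = 121.8837

L=121.884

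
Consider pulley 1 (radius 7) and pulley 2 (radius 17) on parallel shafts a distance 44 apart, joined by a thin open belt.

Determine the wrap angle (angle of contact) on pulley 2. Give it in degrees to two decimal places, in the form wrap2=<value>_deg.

open belt: β = asin((r2−r1)/C) = asin(10/44) = 13.1366°
wrap1 = π − 2β = 153.7269°
wrap2 = π + 2β = 206.2731°

wrap2=206.27_deg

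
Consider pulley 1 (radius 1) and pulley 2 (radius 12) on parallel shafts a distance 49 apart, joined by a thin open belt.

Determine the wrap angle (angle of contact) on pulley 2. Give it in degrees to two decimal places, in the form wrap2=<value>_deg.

wrap2=205.95_deg

open belt: β = asin((r2−r1)/C) = asin(11/49) = 12.9729°
wrap1 = π − 2β = 154.0542°
wrap2 = π + 2β = 205.9458°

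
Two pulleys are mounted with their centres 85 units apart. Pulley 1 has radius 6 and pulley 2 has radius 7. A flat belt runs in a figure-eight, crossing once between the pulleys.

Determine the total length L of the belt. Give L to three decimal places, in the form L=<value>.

crossed belt: β = asin((r1+r2)/C) = asin(13/85) = 8.7974°
wrap1 = wrap2 = π + 2β = 197.5948°
tangent length = C·cosβ = 84.0000
L = (r1+r2)·wrap + 2·C·cosβ = 13·3.4487 + 2·84.0000 = 212.8328

L=212.833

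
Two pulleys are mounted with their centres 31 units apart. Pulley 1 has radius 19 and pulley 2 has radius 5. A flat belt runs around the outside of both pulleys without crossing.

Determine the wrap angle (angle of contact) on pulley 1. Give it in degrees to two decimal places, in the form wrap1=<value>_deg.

open belt: β = asin((r2−r1)/C) = asin(-14/31) = -26.8472°
wrap1 = π − 2β = 233.6944°
wrap2 = π + 2β = 126.3056°

wrap1=233.69_deg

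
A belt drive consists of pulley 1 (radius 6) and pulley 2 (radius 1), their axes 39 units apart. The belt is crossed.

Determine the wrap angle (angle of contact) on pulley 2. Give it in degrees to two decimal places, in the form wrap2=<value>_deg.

crossed belt: β = asin((r1+r2)/C) = asin(7/39) = 10.3399°
wrap1 = wrap2 = π + 2β = 200.6798°

wrap2=200.68_deg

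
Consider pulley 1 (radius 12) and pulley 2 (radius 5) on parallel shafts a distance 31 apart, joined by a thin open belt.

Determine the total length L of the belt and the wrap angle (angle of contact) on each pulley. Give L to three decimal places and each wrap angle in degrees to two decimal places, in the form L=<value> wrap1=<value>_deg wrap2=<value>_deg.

open belt: β = asin((r2−r1)/C) = asin(-7/31) = -13.0503°
wrap1 = π − 2β = 206.1006°
wrap2 = π + 2β = 153.8994°
tangent length = C·cosβ = 30.1993
L = r1·wrap1 + r2·wrap2 + 2·C·cosβ = 12·3.5971 + 5·2.6861 + 2·30.1993 = 116.9945

L=116.995 wrap1=206.10_deg wrap2=153.90_deg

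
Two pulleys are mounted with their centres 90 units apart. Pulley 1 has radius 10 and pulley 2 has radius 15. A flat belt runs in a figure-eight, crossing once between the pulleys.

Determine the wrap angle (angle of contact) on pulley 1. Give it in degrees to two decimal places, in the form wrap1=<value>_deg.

crossed belt: β = asin((r1+r2)/C) = asin(25/90) = 16.1276°
wrap1 = wrap2 = π + 2β = 212.2552°

wrap1=212.26_deg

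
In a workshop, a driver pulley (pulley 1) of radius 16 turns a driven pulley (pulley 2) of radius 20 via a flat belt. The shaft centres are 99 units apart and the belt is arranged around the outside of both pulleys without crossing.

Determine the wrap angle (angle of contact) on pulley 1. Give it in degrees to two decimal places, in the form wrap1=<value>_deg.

wrap1=175.37_deg

open belt: β = asin((r2−r1)/C) = asin(4/99) = 2.3156°
wrap1 = π − 2β = 175.3688°
wrap2 = π + 2β = 184.6312°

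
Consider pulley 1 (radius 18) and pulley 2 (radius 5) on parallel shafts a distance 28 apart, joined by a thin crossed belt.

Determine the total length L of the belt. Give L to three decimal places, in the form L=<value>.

L=148.534

crossed belt: β = asin((r1+r2)/C) = asin(23/28) = 55.2281°
wrap1 = wrap2 = π + 2β = 290.4561°
tangent length = C·cosβ = 15.9687
L = (r1+r2)·wrap + 2·C·cosβ = 23·5.0694 + 2·15.9687 = 148.5340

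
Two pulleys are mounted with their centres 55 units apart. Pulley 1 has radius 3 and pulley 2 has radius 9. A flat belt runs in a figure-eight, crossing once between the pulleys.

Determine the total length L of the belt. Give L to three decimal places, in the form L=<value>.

L=150.328

crossed belt: β = asin((r1+r2)/C) = asin(12/55) = 12.6023°
wrap1 = wrap2 = π + 2β = 205.2045°
tangent length = C·cosβ = 53.6749
L = (r1+r2)·wrap + 2·C·cosβ = 12·3.5815 + 2·53.6749 = 150.3278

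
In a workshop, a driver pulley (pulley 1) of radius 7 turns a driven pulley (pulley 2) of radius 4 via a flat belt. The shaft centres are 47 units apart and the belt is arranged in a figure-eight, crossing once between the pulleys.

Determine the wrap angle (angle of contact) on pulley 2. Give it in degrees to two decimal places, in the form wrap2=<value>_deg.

wrap2=207.07_deg

crossed belt: β = asin((r1+r2)/C) = asin(11/47) = 13.5352°
wrap1 = wrap2 = π + 2β = 207.0704°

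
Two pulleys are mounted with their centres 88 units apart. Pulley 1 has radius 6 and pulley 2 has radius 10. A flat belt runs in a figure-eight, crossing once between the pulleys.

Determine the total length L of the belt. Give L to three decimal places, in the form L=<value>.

crossed belt: β = asin((r1+r2)/C) = asin(16/88) = 10.4757°
wrap1 = wrap2 = π + 2β = 200.9514°
tangent length = C·cosβ = 86.5332
L = (r1+r2)·wrap + 2·C·cosβ = 16·3.5073 + 2·86.5332 = 229.1827

L=229.183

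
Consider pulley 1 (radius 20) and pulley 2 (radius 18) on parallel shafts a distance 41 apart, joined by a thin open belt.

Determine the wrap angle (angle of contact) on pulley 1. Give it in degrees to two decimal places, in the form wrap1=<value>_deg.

wrap1=185.59_deg

open belt: β = asin((r2−r1)/C) = asin(-2/41) = -2.7960°
wrap1 = π − 2β = 185.5921°
wrap2 = π + 2β = 174.4079°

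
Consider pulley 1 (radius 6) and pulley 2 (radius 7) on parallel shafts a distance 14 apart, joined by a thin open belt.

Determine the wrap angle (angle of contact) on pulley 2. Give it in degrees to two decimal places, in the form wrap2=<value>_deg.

wrap2=188.19_deg

open belt: β = asin((r2−r1)/C) = asin(1/14) = 4.0960°
wrap1 = π − 2β = 171.8079°
wrap2 = π + 2β = 188.1921°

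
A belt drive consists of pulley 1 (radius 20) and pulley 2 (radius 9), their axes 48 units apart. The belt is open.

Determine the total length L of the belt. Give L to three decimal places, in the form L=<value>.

open belt: β = asin((r2−r1)/C) = asin(-11/48) = -13.2480°
wrap1 = π − 2β = 206.4960°
wrap2 = π + 2β = 153.5040°
tangent length = C·cosβ = 46.7226
L = r1·wrap1 + r2·wrap2 + 2·C·cosβ = 20·3.6040 + 9·2.6791 + 2·46.7226 = 189.6382

L=189.638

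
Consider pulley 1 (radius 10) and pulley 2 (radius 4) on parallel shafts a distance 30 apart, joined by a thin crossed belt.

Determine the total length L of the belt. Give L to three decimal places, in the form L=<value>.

L=110.643

crossed belt: β = asin((r1+r2)/C) = asin(14/30) = 27.8181°
wrap1 = wrap2 = π + 2β = 235.6363°
tangent length = C·cosβ = 26.5330
L = (r1+r2)·wrap + 2·C·cosβ = 14·4.1126 + 2·26.5330 = 110.6428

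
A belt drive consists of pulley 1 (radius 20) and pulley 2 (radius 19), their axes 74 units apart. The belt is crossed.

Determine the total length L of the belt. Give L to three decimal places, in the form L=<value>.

L=291.597

crossed belt: β = asin((r1+r2)/C) = asin(39/74) = 31.8048°
wrap1 = wrap2 = π + 2β = 243.6096°
tangent length = C·cosβ = 62.8888
L = (r1+r2)·wrap + 2·C·cosβ = 39·4.2518 + 2·62.8888 = 291.5974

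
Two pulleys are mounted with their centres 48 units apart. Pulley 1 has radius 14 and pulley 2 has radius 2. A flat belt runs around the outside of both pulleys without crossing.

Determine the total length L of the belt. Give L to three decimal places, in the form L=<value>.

open belt: β = asin((r2−r1)/C) = asin(-12/48) = -14.4775°
wrap1 = π − 2β = 208.9550°
wrap2 = π + 2β = 151.0450°
tangent length = C·cosβ = 46.4758
L = r1·wrap1 + r2·wrap2 + 2·C·cosβ = 14·3.6470 + 2·2.6362 + 2·46.4758 = 149.2814

L=149.281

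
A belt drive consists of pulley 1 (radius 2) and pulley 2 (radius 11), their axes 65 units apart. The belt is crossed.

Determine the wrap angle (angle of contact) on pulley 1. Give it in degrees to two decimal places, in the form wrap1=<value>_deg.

wrap1=203.07_deg

crossed belt: β = asin((r1+r2)/C) = asin(13/65) = 11.5370°
wrap1 = wrap2 = π + 2β = 203.0739°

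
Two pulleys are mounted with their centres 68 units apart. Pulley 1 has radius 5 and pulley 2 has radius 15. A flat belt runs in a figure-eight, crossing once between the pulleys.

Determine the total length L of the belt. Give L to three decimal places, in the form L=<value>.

L=204.758

crossed belt: β = asin((r1+r2)/C) = asin(20/68) = 17.1046°
wrap1 = wrap2 = π + 2β = 214.2093°
tangent length = C·cosβ = 64.9923
L = (r1+r2)·wrap + 2·C·cosβ = 20·3.7387 + 2·64.9923 = 204.7578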